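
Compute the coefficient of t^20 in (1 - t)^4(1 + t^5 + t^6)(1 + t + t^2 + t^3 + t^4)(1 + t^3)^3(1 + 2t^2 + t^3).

(1 - t)^4 has coefficients 1,-4,6,-4,1 for degrees 0…4.
(1 + t^5 + t^6) has coefficients 1,0,0,0,0,1,1,0,0,0,0,0,0,0,0,0,0,0,0,0,0 for degrees 0…20.
Multiplying by (1 + t + t^2 + t^3 + t^4) gives running coefficients 1,1,1,1,1,1,2,2,2,2,1,0,0,0,0,0,0,0,0,0,0 for degrees 0…20.
Multiplying by (1 + t^3)^3 gives running coefficients 1,1,1,4,4,4,8,8,8,12,11,10,13,10,7,8,5,2,2,1,0 for degrees 0…20.
Finally multiplying by (1 + 2t^2 + t^3), the product of all factors after the first has coefficients 1,1,3,7,7,13,20,20,28,36,35,42,47,41,43,41,29,25,20,10,6 for degrees 0…20.
[t^20] = 1·6 − 4·10 + 6·20 − 4·25 + 1·29 = 15.

15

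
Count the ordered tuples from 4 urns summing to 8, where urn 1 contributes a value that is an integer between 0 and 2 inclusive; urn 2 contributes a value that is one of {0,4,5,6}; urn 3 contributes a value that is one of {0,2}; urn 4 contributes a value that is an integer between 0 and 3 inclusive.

14

The generating function for the choices is (1 + z + z²)·(1 + z⁴ + z⁵ + z⁶)·(1 + z²)·(1 + z + z² + z³); the count is [z⁸].
(1 + z + z²) has coefficients 1,1,1 for degrees 0…2.
(1 + z⁴ + z⁵ + z⁶) has coefficients 1,0,0,0,1,1,1,0,0 for degrees 0…8.
Multiplying by (1 + z²) gives running coefficients 1,0,1,0,1,1,2,1,1 for degrees 0…8.
Finally multiplying by (1 + z + z² + z³), the product of all factors after the first has coefficients 1,1,2,2,2,3,4,5,5 for degrees 0…8.
[z⁸] = 1·5 + 1·5 + 1·4 = 14.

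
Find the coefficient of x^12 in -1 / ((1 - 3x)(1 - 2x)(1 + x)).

Partial fractions give a closed form: a_n = (-9/4)·3^n + (4/3)·2^n + (-1/12)·(-1)^n.
At n = 12: a_12 = -1190281.

-1190281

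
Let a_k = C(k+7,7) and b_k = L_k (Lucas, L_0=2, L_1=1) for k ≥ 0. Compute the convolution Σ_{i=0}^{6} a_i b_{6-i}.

This is [x^6] in the product of the two ordinary generating functions.
Σ = 1·18 + 8·11 + 36·7 + 120·4 + 330·3 + 792·1 + 1716·2 = 6052.

6052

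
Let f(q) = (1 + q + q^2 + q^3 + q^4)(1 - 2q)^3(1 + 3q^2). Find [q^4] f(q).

(1 + q + q^2 + q^3 + q^4) has coefficients 1,1,1,1,1 for degrees 0…4.
(1 - 2q)^3 has coefficients 1,-6,12,-8,0 for degrees 0…4.
Finally multiplying by (1 + 3q^2), the product of all factors after the first has coefficients 1,-6,15,-26,36 for degrees 0…4.
[q^4] = 1·36 + 1·(-26) + 1·15 + 1·(-6) + 1·1 = 20.

20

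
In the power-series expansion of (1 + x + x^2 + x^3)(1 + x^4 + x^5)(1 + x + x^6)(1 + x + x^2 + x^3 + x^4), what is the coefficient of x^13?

9

(1 + x + x^2 + x^3) has coefficients 1,1,1,1 for degrees 0…3.
(1 + x^4 + x^5) has coefficients 1,0,0,0,1,1,0,0,0,0,0,0,0,0 for degrees 0…13.
Multiplying by (1 + x + x^6) gives running coefficients 1,1,0,0,1,2,2,0,0,0,1,1,0,0 for degrees 0…13.
Finally multiplying by (1 + x + x^2 + x^3 + x^4), the product of all factors after the first has coefficients 1,2,2,2,3,4,5,5,5,4,3,2,2,2 for degrees 0…13.
[x^13] = 1·2 + 1·2 + 1·2 + 1·3 = 9.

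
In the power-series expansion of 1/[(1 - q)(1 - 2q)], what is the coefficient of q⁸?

511

The denominator gives the recurrence a_n = 3a_(n−1) − 2a_(n−2) for n ≥ 2; the numerator fixes a_0 = 1, a_1 = 3.
Iterating: 1, 3, 7, 15, 31, 63, 127, 255, 511, so a_8 = 511.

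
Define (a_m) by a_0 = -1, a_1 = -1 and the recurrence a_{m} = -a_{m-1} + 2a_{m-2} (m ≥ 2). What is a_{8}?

The ordinary generating function has denominator 1 + x - 2x^2.
Iterating the recurrence: a_0,…,a_{8} = -1, -1, -1, -1, -1, -1, -1, -1, -1.

-1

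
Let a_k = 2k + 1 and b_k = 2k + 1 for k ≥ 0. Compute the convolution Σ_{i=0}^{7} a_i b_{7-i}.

The convolution is the t^7 coefficient of A(t)B(t).
Σ = 1·15 + 3·13 + 5·11 + 7·9 + 9·7 + 11·5 + 13·3 + 15·1 = 344.

344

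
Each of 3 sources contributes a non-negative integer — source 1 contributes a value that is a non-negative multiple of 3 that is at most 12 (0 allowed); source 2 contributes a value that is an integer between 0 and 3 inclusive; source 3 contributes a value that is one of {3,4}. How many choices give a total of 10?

3

The generating function for the choices is (1 + y^3 + y^6 + y^9 + y^12)·(1 + y + y^2 + y^3)·(y^3 + y^4); the count is [y^10].
(1 + y^3 + y^6 + y^9 + y^12) has coefficients 1,0,0,1,0,0,1,0,0,1,0 for degrees 0…10.
(1 + y + y^2 + y^3) has coefficients 1,1,1,1,0,0,0,0,0,0,0 for degrees 0…10.
Finally multiplying by (y^3 + y^4), the product of all factors after the first has coefficients 0,0,0,1,2,2,2,1,0,0,0 for degrees 0…10.
[y^10] = 1·0 + 1·1 + 1·2 + 1·0 = 3.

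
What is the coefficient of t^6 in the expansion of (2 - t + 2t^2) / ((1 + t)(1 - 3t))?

1034

The denominator gives the recurrence a_n = 2a_(n−1) + 3a_(n−2) for n ≥ 3; the numerator fixes a_0 = 2, a_1 = 3, a_2 = 14.
Iterating: 2, 3, 14, 37, 116, 343, 1034, so a_6 = 1034.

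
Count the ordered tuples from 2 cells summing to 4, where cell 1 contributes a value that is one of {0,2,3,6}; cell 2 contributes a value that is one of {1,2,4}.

The generating function for the choices is (1 + q² + q³ + q⁶)·(q + q² + q⁴); the count is [q⁴].
(1 + q² + q³ + q⁶) has coefficients 1,0,1,1,0 for degrees 0…4.
(q + q² + q⁴) has coefficients 0,1,1,0,1 for degrees 0…4.
[q⁴] = 1·1 + 1·1 + 1·1 = 3.

3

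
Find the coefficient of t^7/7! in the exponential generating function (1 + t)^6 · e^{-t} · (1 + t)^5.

The EGF product rule gives c_7 = Σ_{k_1+k_2+k_3=7} C(7; k_1,k_2,k_3) · ∏ g_i(k_i), where (1+t)^6 gives the falling factorial (6)_k; e^{-t} gives (-1)^k; (1+t)^5 gives the falling factorial (5)_k.
g_1(k) for k = 0…7: 1, 6, 30, 120, 360, 720, 720, 0.
g_2(k) for k = 0…7: 1, -1, 1, -1, 1, -1, 1, -1.
g_3(k) for k = 0…7: 1, 5, 20, 60, 120, 120, 0, 0.
First combine the last two factors: h(k) = Σ_j C(k,j)·g_2(j)·g_3(k−j) for k = 0…7: 1, 4, 11, 14, -19, -56, 151, 34.
c_7 = Σ_k C(7,k)·g_1(k)·h(7−k) = 1·1·34 + 7·6·151 + 21·30·(-56) + 35·120·(-19) + 35·360·14 + 21·720·11 + 7·720·4 = 34 + 6342 − 35280 − 79800 + 176400 + 166320 + 20160 = 254176.

254176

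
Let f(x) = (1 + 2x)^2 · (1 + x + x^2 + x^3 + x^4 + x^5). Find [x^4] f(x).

9

(1 + 2x)^2 has coefficients 1,4,4 for degrees 0…2.
(1 + x + x^2 + x^3 + x^4 + x^5) has coefficients 1,1,1,1,1 for degrees 0…4.
[x^4] = 1·1 + 4·1 + 4·1 = 9.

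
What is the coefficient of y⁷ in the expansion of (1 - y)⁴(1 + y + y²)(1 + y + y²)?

(1 - y)⁴ has coefficients 1,-4,6,-4,1 for degrees 0…4.
(1 + y + y²) has coefficients 1,1,1,0,0,0,0,0 for degrees 0…7.
Finally multiplying by (1 + y + y²), the product of all factors after the first has coefficients 1,2,3,2,1,0,0,0 for degrees 0…7.
[y⁷] = 1·0 − 4·0 + 6·0 − 4·1 + 1·2 = -2.

-2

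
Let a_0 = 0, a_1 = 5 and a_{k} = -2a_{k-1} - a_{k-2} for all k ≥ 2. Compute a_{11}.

The ordinary generating function has denominator 1 + 2q + q^2.
Iterating the recurrence: a_0,…,a_{11} = 0, 5, -10, 15, -20, 25, -30, 35, -40, 45, -50, 55.

55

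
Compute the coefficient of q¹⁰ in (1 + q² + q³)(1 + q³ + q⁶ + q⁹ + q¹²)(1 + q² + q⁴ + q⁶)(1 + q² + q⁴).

11

(1 + q² + q³) has coefficients 1,0,1,1 for degrees 0…3.
(1 + q³ + q⁶ + q⁹ + q¹²) has coefficients 1,0,0,1,0,0,1,0,0,1,0 for degrees 0…10.
Multiplying by (1 + q² + q⁴ + q⁶) gives running coefficients 1,0,1,1,1,1,2,1,1,2,1 for degrees 0…10.
Finally multiplying by (1 + q² + q⁴), the product of all factors after the first has coefficients 1,0,2,1,3,2,4,3,4,4,4 for degrees 0…10.
[q¹⁰] = 1·4 + 1·4 + 1·3 = 11.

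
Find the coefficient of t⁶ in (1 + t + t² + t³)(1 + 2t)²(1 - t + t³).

5

(1 + t + t² + t³) has coefficients 1,1,1,1 for degrees 0…3.
(1 + 2t)² has coefficients 1,4,4,0,0,0,0 for degrees 0…6.
Finally multiplying by (1 - t + t³), the product of all factors after the first has coefficients 1,3,0,-3,4,4,0 for degrees 0…6.
[t⁶] = 1·0 + 1·4 + 1·4 + 1·(-3) = 5.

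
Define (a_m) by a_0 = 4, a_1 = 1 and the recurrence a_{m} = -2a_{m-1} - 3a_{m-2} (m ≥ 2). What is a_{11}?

The ordinary generating function has denominator 1 + 2y + 3y^2.
Iterating the recurrence: a_0,…,a_{11} = 4, 1, -14, 25, -8, -59, 142, -107, -212, 745, -854, -527.

-527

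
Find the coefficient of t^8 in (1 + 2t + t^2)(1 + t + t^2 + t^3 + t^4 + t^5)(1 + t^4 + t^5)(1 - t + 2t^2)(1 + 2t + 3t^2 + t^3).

(1 + 2t + t^2) has coefficients 1,2,1 for degrees 0…2.
(1 + t + t^2 + t^3 + t^4 + t^5) has coefficients 1,1,1,1,1,1,0,0,0 for degrees 0…8.
Multiplying by (1 + t^4 + t^5) gives running coefficients 1,1,1,1,2,3,2,2,2 for degrees 0…8.
Multiplying by (1 - t + 2t^2) gives running coefficients 1,0,2,2,3,3,3,6,4 for degrees 0…8.
Finally multiplying by (1 + 2t + 3t^2 + t^3), the product of all factors after the first has coefficients 1,2,5,7,13,17,20,24,28 for degrees 0…8.
[t^8] = 1·28 + 2·24 + 1·20 = 96.

96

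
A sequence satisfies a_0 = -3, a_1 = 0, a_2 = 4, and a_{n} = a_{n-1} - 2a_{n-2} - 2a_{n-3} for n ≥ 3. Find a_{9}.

254

The ordinary generating function has denominator 1 - q + 2q^2 + 2q^3.
Iterating the recurrence: a_0,…,a_{9} = -3, 0, 4, 10, 2, -26, -50, -2, 150, 254.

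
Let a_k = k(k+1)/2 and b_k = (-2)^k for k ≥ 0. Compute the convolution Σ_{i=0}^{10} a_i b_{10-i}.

-131

Write out a_i and b_{10-i} for i = 0,…,10 and sum the products.
Σ = 0·1024 + 1·(-512) + 3·256 + 6·(-128) + 10·64 + 15·(-32) + 21·16 + 28·(-8) + 36·4 + 45·(-2) + 55·1 = -131.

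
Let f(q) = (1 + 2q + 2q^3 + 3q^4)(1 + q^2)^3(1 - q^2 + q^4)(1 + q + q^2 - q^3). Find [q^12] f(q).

10

(1 + 2q + 2q^3 + 3q^4) has coefficients 1,2,0,2,3 for degrees 0…4.
(1 + q^2)^3 has coefficients 1,0,3,0,3,0,1,0,0,0,0,0,0 for degrees 0…12.
Multiplying by (1 - q^2 + q^4) gives running coefficients 1,0,2,0,1,0,1,0,2,0,1,0,0 for degrees 0…12.
Finally multiplying by (1 + q + q^2 - q^3), the product of all factors after the first has coefficients 1,1,3,1,3,-1,2,0,3,1,3,-1,1 for degrees 0…12.
[q^12] = 1·1 + 2·(-1) + 2·1 + 3·3 = 10.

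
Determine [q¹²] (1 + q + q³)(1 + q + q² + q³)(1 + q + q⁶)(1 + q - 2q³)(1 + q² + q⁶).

-9

(1 + q + q³) has coefficients 1,1,0,1 for degrees 0…3.
(1 + q + q² + q³) has coefficients 1,1,1,1,0,0,0,0,0,0,0,0,0 for degrees 0…12.
Multiplying by (1 + q + q⁶) gives running coefficients 1,2,2,2,1,0,1,1,1,1,0,0,0 for degrees 0…12.
Multiplying by (1 + q - 2q³) gives running coefficients 1,3,4,2,-1,-3,-3,0,2,0,-1,-2,-2 for degrees 0…12.
Finally multiplying by (1 + q² + q⁶), the product of all factors after the first has coefficients 1,3,5,5,3,-1,-3,0,3,2,0,-5,-6 for degrees 0…12.
[q¹²] = 1·(-6) + 1·(-5) + 1·2 = -9.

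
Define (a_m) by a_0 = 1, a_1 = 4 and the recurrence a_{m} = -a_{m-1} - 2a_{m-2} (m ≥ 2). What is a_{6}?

The ordinary generating function has denominator 1 + z + 2z^2.
Iterating the recurrence: a_0,…,a_{6} = 1, 4, -6, -2, 14, -10, -18.

-18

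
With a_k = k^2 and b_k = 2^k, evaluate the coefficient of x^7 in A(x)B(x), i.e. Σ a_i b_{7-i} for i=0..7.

This is [x^7] in the product of the two ordinary generating functions.
Σ = 0·128 + 1·64 + 4·32 + 9·16 + 16·8 + 25·4 + 36·2 + 49·1 = 685.

685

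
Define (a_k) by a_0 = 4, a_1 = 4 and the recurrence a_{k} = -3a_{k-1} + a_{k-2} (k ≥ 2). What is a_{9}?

36172

The ordinary generating function has denominator 1 + 3y - y^2.
Iterating the recurrence: a_0,…,a_{9} = 4, 4, -8, 28, -92, 304, -1004, 3316, -10952, 36172.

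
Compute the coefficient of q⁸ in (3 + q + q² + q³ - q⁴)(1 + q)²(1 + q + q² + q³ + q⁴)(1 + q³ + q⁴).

40

(3 + q + q² + q³ - q⁴) has coefficients 3,1,1,1,-1 for degrees 0…4.
(1 + q)² has coefficients 1,2,1,0,0,0,0,0,0 for degrees 0…8.
Multiplying by (1 + q + q² + q³ + q⁴) gives running coefficients 1,3,4,4,4,3,1,0,0 for degrees 0…8.
Finally multiplying by (1 + q³ + q⁴), the product of all factors after the first has coefficients 1,3,4,5,8,10,9,8,7 for degrees 0…8.
[q⁸] = 3·7 + 1·8 + 1·9 + 1·10 − 1·8 = 40.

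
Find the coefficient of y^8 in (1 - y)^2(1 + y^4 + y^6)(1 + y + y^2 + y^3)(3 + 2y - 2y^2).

(1 - y)^2 has coefficients 1,-2,1 for degrees 0…2.
(1 + y^4 + y^6) has coefficients 1,0,0,0,1,0,1,0,0 for degrees 0…8.
Multiplying by (1 + y + y^2 + y^3) gives running coefficients 1,1,1,1,1,1,2,2,1 for degrees 0…8.
Finally multiplying by (3 + 2y - 2y^2), the product of all factors after the first has coefficients 3,5,3,3,3,3,6,8,3 for degrees 0…8.
[y^8] = 1·3 − 2·8 + 1·6 = -7.

-7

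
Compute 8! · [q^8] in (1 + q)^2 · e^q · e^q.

The EGF product rule gives c_8 = Σ_{k_1+k_2+k_3=8} C(8; k_1,k_2,k_3) · ∏ g_i(k_i), where (1+q)^2 gives the falling factorial (2)_k; e^q gives (1)^k; e^q gives (1)^k.
g_1(k) for k = 0…8: 1, 2, 2, 0, 0, 0, 0, 0, 0.
g_2(k) for k = 0…8: 1, 1, 1, 1, 1, 1, 1, 1, 1.
g_3(k) for k = 0…8: 1, 1, 1, 1, 1, 1, 1, 1, 1.
First combine the last two factors: h(k) = Σ_j C(k,j)·g_2(j)·g_3(k−j) for k = 0…8: 1, 2, 4, 8, 16, 32, 64, 128, 256.
c_8 = Σ_k C(8,k)·g_1(k)·h(8−k) = 1·1·256 + 8·2·128 + 28·2·64 = 256 + 2048 + 3584 = 5888.

5888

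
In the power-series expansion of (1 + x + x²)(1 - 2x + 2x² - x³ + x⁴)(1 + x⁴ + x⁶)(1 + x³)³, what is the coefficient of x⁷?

(1 + x + x²) has coefficients 1,1,1 for degrees 0…2.
(1 - 2x + 2x² - x³ + x⁴) has coefficients 1,-2,2,-1,1,0,0,0 for degrees 0…7.
Multiplying by (1 + x⁴ + x⁶) gives running coefficients 1,-2,2,-1,2,-2,3,-3 for degrees 0…7.
Finally multiplying by (1 + x³)³, the product of all factors after the first has coefficients 1,-2,2,2,-4,4,3,-3 for degrees 0…7.
[x⁷] = 1·(-3) + 1·3 + 1·4 = 4.

4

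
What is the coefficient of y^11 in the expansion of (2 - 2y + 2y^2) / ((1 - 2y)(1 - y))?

6142

The denominator gives the recurrence a_n = 3a_(n−1) − 2a_(n−2) for n ≥ 3; the numerator fixes a_0 = 2, a_1 = 4, a_2 = 10.
Iterating: 2, 4, 10, 22, 46, 94, 190, 382, 766, 1534, 3070, 6142, so a_11 = 6142.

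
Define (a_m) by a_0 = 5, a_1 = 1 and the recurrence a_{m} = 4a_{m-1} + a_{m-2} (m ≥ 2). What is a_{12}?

16276621

The ordinary generating function has denominator 1 - 4y - y^2.
Iterating the recurrence: a_0,…,a_{12} = 5, 1, 9, 37, 157, 665, 2817, 11933, 50549, 214129, 907065, 3842389, 16276621.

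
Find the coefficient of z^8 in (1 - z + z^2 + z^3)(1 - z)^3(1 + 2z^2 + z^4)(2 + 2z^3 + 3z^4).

18

(1 - z + z^2 + z^3) has coefficients 1,-1,1,1 for degrees 0…3.
(1 - z)^3 has coefficients 1,-3,3,-1,0,0,0,0,0 for degrees 0…8.
Multiplying by (1 + 2z^2 + z^4) gives running coefficients 1,-3,5,-7,7,-5,3,-1,0 for degrees 0…8.
Finally multiplying by (2 + 2z^3 + 3z^4), the product of all factors after the first has coefficients 2,-6,10,-12,11,-9,7,-9,11 for degrees 0…8.
[z^8] = 1·11 − 1·(-9) + 1·7 + 1·(-9) = 18.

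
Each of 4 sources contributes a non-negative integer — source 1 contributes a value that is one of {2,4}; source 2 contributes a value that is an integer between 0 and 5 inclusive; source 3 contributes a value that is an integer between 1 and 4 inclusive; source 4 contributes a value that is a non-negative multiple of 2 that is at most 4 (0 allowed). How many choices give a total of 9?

The generating function for the choices is (q² + q⁴)·(1 + q + q² + q³ + q⁴ + q⁵)·(q + q² + q³ + q⁴)·(1 + q² + q⁴); the count is [q⁹].
(q² + q⁴) has coefficients 0,0,1,0,1 for degrees 0…4.
(1 + q + q² + q³ + q⁴ + q⁵) has coefficients 1,1,1,1,1,1,0,0,0,0 for degrees 0…9.
Multiplying by (q + q² + q³ + q⁴) gives running coefficients 0,1,2,3,4,4,4,3,2,1 for degrees 0…9.
Finally multiplying by (1 + q² + q⁴), the product of all factors after the first has coefficients 0,1,2,4,6,8,10,10,10,8 for degrees 0…9.
[q⁹] = 1·10 + 1·8 = 18.

18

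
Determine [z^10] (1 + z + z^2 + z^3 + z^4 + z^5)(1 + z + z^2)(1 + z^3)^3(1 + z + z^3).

46

(1 + z + z^2 + z^3 + z^4 + z^5) has coefficients 1,1,1,1,1,1 for degrees 0…5.
(1 + z + z^2) has coefficients 1,1,1,0,0,0,0,0,0,0,0 for degrees 0…10.
Multiplying by (1 + z^3)^3 gives running coefficients 1,1,1,3,3,3,3,3,3,1,1 for degrees 0…10.
Finally multiplying by (1 + z + z^3), the product of all factors after the first has coefficients 1,2,2,5,7,7,9,9,9,7,5 for degrees 0…10.
[z^10] = 1·5 + 1·7 + 1·9 + 1·9 + 1·9 + 1·7 = 46.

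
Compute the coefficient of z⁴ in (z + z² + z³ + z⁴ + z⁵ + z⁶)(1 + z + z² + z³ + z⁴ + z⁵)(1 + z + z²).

9

(z + z² + z³ + z⁴ + z⁵ + z⁶) has coefficients 0,1,1,1,1 for degrees 0…4.
(1 + z + z² + z³ + z⁴ + z⁵) has coefficients 1,1,1,1,1 for degrees 0…4.
Finally multiplying by (1 + z + z²), the product of all factors after the first has coefficients 1,2,3,3,3 for degrees 0…4.
[z⁴] = 1·3 + 1·3 + 1·2 + 1·1 = 9.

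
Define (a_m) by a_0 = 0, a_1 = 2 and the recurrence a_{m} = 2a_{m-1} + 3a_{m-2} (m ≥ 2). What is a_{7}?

1094

The ordinary generating function has denominator 1 - 2y - 3y^2.
Iterating the recurrence: a_0,…,a_{7} = 0, 2, 4, 14, 40, 122, 364, 1094.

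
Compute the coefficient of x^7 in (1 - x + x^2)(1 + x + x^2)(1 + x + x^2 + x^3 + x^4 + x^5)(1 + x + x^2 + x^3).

10

(1 - x + x^2) has coefficients 1,-1,1 for degrees 0…2.
(1 + x + x^2) has coefficients 1,1,1,0,0,0,0,0 for degrees 0…7.
Multiplying by (1 + x + x^2 + x^3 + x^4 + x^5) gives running coefficients 1,2,3,3,3,3,2,1 for degrees 0…7.
Finally multiplying by (1 + x + x^2 + x^3), the product of all factors after the first has coefficients 1,3,6,9,11,12,11,9 for degrees 0…7.
[x^7] = 1·9 − 1·11 + 1·12 = 10.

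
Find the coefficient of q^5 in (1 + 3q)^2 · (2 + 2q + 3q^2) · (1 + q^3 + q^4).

47

(1 + 3q)^2 has coefficients 1,6,9 for degrees 0…2.
(2 + 2q + 3q^2) has coefficients 2,2,3,0,0,0 for degrees 0…5.
Finally multiplying by (1 + q^3 + q^4), the product of all factors after the first has coefficients 2,2,3,2,4,5 for degrees 0…5.
[q^5] = 1·5 + 6·4 + 9·2 = 47.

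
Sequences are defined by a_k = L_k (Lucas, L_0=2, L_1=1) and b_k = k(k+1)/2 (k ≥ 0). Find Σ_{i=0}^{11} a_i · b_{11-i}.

Write out a_i and b_{11-i} for i = 0,…,11 and sum the products.
Σ = 2·66 + 1·55 + 3·45 + 4·36 + 7·28 + 11·21 + 18·15 + 29·10 + 47·6 + 76·3 + 123·1 + 199·0 = 2086.

2086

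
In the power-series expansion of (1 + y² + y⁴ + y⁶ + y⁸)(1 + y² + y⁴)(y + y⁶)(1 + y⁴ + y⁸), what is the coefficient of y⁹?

7

(1 + y² + y⁴ + y⁶ + y⁸) has coefficients 1,0,1,0,1,0,1,0,1 for degrees 0…8.
(1 + y² + y⁴) has coefficients 1,0,1,0,1,0,0,0,0,0 for degrees 0…9.
Multiplying by (y + y⁶) gives running coefficients 0,1,0,1,0,1,1,0,1,0 for degrees 0…9.
Finally multiplying by (1 + y⁴ + y⁸), the product of all factors after the first has coefficients 0,1,0,1,0,2,1,1,1,2 for degrees 0…9.
[y⁹] = 1·2 + 1·1 + 1·2 + 1·1 + 1·1 = 7.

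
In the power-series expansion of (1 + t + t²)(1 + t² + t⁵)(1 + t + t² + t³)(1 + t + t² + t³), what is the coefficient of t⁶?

19

(1 + t + t²) has coefficients 1,1,1 for degrees 0…2.
(1 + t² + t⁵) has coefficients 1,0,1,0,0,1,0 for degrees 0…6.
Multiplying by (1 + t + t² + t³) gives running coefficients 1,1,2,2,1,2,1 for degrees 0…6.
Finally multiplying by (1 + t + t² + t³), the product of all factors after the first has coefficients 1,2,4,6,6,7,6 for degrees 0…6.
[t⁶] = 1·6 + 1·7 + 1·6 = 19.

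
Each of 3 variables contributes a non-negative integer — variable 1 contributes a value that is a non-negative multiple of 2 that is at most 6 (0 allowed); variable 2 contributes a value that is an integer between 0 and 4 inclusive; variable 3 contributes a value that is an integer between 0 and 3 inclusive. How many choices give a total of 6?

10

The generating function for the choices is (1 + z^2 + z^4 + z^6)·(1 + z + z^2 + z^3 + z^4)·(1 + z + z^2 + z^3); the count is [z^6].
(1 + z^2 + z^4 + z^6) has coefficients 1,0,1,0,1,0,1 for degrees 0…6.
(1 + z + z^2 + z^3 + z^4) has coefficients 1,1,1,1,1,0,0 for degrees 0…6.
Finally multiplying by (1 + z + z^2 + z^3), the product of all factors after the first has coefficients 1,2,3,4,4,3,2 for degrees 0…6.
[z^6] = 1·2 + 1·4 + 1·3 + 1·1 = 10.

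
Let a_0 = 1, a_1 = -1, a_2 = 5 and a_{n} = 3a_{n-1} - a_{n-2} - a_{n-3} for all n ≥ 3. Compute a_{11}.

The ordinary generating function has denominator 1 - 3q + q^2 + q^3.
Iterating the recurrence: a_0,…,a_{11} = 1, -1, 5, 15, 41, 103, 253, 615, 1489, 3599, 8693, 20991.

20991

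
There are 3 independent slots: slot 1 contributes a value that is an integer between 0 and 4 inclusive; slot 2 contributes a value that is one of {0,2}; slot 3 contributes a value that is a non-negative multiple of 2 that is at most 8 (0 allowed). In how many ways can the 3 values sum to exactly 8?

6

The generating function for the choices is (1 + y + y² + y³ + y⁴)·(1 + y²)·(1 + y² + y⁴ + y⁶ + y⁸); the count is [y⁸].
(1 + y + y² + y³ + y⁴) has coefficients 1,1,1,1,1 for degrees 0…4.
(1 + y²) has coefficients 1,0,1,0,0,0,0,0,0 for degrees 0…8.
Finally multiplying by (1 + y² + y⁴ + y⁶ + y⁸), the product of all factors after the first has coefficients 1,0,2,0,2,0,2,0,2 for degrees 0…8.
[y⁸] = 1·2 + 1·0 + 1·2 + 1·0 + 1·2 = 6.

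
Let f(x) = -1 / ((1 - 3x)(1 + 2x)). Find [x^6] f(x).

-463

Partial fractions give a closed form: a_n = (-3/5)·3^n + (-2/5)·(-2)^n.
At n = 6: a_6 = -463.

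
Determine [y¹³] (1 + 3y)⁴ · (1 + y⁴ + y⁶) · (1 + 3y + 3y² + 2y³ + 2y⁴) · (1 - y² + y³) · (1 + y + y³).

2050

(1 + 3y)⁴ has coefficients 1,12,54,108,81 for degrees 0…4.
(1 + y⁴ + y⁶) has coefficients 1,0,0,0,1,0,1,0,0,0,0,0,0,0 for degrees 0…13.
Multiplying by (1 + 3y + 3y² + 2y³ + 2y⁴) gives running coefficients 1,3,3,2,3,3,4,5,5,2,2,0,0,0 for degrees 0…13.
Multiplying by (1 - y² + y³) gives running coefficients 1,3,2,0,3,4,3,5,4,1,2,3,0,2 for degrees 0…13.
Finally multiplying by (1 + y + y³), the product of all factors after the first has coefficients 1,4,5,3,6,9,7,11,13,8,8,9,4,4 for degrees 0…13.
[y¹³] = 1·4 + 12·4 + 54·9 + 108·8 + 81·8 = 2050.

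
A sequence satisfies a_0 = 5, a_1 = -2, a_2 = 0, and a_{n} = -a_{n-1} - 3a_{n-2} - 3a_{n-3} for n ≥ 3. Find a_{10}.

The ordinary generating function has denominator 1 + y + 3y^2 + 3y^3.
Iterating the recurrence: a_0,…,a_{10} = 5, -2, 0, -9, 15, 12, -30, -51, 105, 138, -300.

-300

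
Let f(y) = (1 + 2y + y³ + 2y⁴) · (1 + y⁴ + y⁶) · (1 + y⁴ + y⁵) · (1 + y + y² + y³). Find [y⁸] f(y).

18

(1 + 2y + y³ + 2y⁴) has coefficients 1,2,0,1,2 for degrees 0…4.
(1 + y⁴ + y⁶) has coefficients 1,0,0,0,1,0,1,0,0 for degrees 0…8.
Multiplying by (1 + y⁴ + y⁵) gives running coefficients 1,0,0,0,2,1,1,0,1 for degrees 0…8.
Finally multiplying by (1 + y + y² + y³), the product of all factors after the first has coefficients 1,1,1,1,2,3,4,4,3 for degrees 0…8.
[y⁸] = 1·3 + 2·4 + 1·3 + 2·2 = 18.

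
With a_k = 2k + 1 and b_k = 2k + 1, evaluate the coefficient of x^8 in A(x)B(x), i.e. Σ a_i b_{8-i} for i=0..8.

The convolution is the t^8 coefficient of A(t)B(t).
Σ = 1·17 + 3·15 + 5·13 + 7·11 + 9·9 + 11·7 + 13·5 + 15·3 + 17·1 = 489.

489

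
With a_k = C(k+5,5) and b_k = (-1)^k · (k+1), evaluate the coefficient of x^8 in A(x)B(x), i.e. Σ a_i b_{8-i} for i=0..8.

The convolution is the x^8 coefficient of A(x)B(x).
Σ = 1·9 + 6·(-8) + 21·7 + 56·(-6) + 126·5 + 252·(-4) + 462·3 + 792·(-2) + 1287·1 = 483.

483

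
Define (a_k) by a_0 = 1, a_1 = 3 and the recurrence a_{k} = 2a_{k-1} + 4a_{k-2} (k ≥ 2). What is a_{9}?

36864

The ordinary generating function has denominator 1 - 2z - 4z^2.
Iterating the recurrence: a_0,…,a_{9} = 1, 3, 10, 32, 104, 336, 1088, 3520, 11392, 36864.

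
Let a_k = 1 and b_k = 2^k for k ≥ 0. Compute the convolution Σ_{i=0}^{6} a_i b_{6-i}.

This is [x^6] in the product of the two ordinary generating functions.
Σ = 1·64 + 1·32 + 1·16 + 1·8 + 1·4 + 1·2 + 1·1 = 127.

127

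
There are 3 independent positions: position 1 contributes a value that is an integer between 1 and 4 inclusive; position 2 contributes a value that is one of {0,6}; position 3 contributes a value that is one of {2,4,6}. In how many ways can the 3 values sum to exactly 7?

2

The generating function for the choices is (y + y^2 + y^3 + y^4)·(1 + y^6)·(y^2 + y^4 + y^6); the count is [y^7].
(y + y^2 + y^3 + y^4) has coefficients 0,1,1,1,1 for degrees 0…4.
(1 + y^6) has coefficients 1,0,0,0,0,0,1,0 for degrees 0…7.
Finally multiplying by (y^2 + y^4 + y^6), the product of all factors after the first has coefficients 0,0,1,0,1,0,1,0 for degrees 0…7.
[y^7] = 1·1 + 1·0 + 1·1 + 1·0 = 2.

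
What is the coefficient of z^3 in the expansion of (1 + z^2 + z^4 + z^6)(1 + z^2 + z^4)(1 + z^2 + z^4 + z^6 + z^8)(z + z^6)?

3

(1 + z^2 + z^4 + z^6) has coefficients 1,0,1,0 for degrees 0…3.
(1 + z^2 + z^4) has coefficients 1,0,1,0 for degrees 0…3.
Multiplying by (1 + z^2 + z^4 + z^6 + z^8) gives running coefficients 1,0,2,0 for degrees 0…3.
Finally multiplying by (z + z^6), the product of all factors after the first has coefficients 0,1,0,2 for degrees 0…3.
[z^3] = 1·2 + 1·1 = 3.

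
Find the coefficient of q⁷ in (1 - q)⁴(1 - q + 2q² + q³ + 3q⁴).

(1 - q)⁴ has coefficients 1,-4,6,-4,1 for degrees 0…4.
(1 - q + 2q² + q³ + 3q⁴) has coefficients 1,-1,2,1,3,0,0,0 for degrees 0…7.
[q⁷] = 1·0 − 4·0 + 6·0 − 4·3 + 1·1 = -11.

-11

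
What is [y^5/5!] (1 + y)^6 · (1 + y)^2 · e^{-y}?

1159

The EGF product rule gives c_5 = Σ_{k_1+k_2+k_3=5} C(5; k_1,k_2,k_3) · ∏ g_i(k_i), where (1+y)^6 gives the falling factorial (6)_k; (1+y)^2 gives the falling factorial (2)_k; e^{-y} gives (-1)^k.
g_1(k) for k = 0…5: 1, 6, 30, 120, 360, 720.
g_2(k) for k = 0…5: 1, 2, 2, 0, 0, 0.
g_3(k) for k = 0…5: 1, -1, 1, -1, 1, -1.
First combine the last two factors: h(k) = Σ_j C(k,j)·g_2(j)·g_3(k−j) for k = 0…5: 1, 1, -1, -1, 5, -11.
c_5 = Σ_k C(5,k)·g_1(k)·h(5−k) = 1·1·(-11) + 5·6·5 + 10·30·(-1) + 10·120·(-1) + 5·360·1 + 1·720·1 = −11 + 150 − 300 − 1200 + 1800 + 720 = 1159.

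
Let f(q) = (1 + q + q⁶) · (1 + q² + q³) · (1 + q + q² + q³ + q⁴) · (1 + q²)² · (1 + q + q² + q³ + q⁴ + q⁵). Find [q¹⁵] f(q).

(1 + q + q⁶) has coefficients 1,1,0,0,0,0,1 for degrees 0…6.
(1 + q² + q³) has coefficients 1,0,1,1,0,0,0,0,0,0,0,0,0,0,0,0 for degrees 0…15.
Multiplying by (1 + q + q² + q³ + q⁴) gives running coefficients 1,1,2,3,3,2,2,1,0,0,0,0,0,0,0,0 for degrees 0…15.
Multiplying by (1 + q²)² gives running coefficients 1,1,4,5,8,9,10,8,7,4,2,1,0,0,0,0 for degrees 0…15.
Finally multiplying by (1 + q + q² + q³ + q⁴ + q⁵), the product of all factors after the first has coefficients 1,2,6,11,19,28,37,44,47,46,40,32,22,14,7,3 for degrees 0…15.
[q¹⁵] = 1·3 + 1·7 + 1·46 = 56.

56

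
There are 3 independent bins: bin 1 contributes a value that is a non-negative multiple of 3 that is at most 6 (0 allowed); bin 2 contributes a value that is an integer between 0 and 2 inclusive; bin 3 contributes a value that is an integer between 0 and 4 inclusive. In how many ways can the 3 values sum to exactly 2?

3

The generating function for the choices is (1 + z³ + z⁶)·(1 + z + z²)·(1 + z + z² + z³ + z⁴); the count is [z²].
(1 + z³ + z⁶) has coefficients 1,0,0 for degrees 0…2.
(1 + z + z²) has coefficients 1,1,1 for degrees 0…2.
Finally multiplying by (1 + z + z² + z³ + z⁴), the product of all factors after the first has coefficients 1,2,3 for degrees 0…2.
[z²] = 1·3 = 3.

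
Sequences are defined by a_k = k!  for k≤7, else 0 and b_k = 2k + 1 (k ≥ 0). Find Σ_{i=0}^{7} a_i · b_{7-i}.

The convolution is the x^7 coefficient of A(x)B(x).
Σ = 1·15 + 1·13 + 2·11 + 6·9 + 24·7 + 120·5 + 720·3 + 5040·1 = 8072.

8072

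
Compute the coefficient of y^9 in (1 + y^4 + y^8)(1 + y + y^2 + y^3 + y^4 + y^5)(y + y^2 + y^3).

(1 + y^4 + y^8) has coefficients 1,0,0,0,1,0,0,0,1 for degrees 0…8.
(1 + y + y^2 + y^3 + y^4 + y^5) has coefficients 1,1,1,1,1,1,0,0,0,0 for degrees 0…9.
Finally multiplying by (y + y^2 + y^3), the product of all factors after the first has coefficients 0,1,2,3,3,3,3,2,1,0 for degrees 0…9.
[y^9] = 1·0 + 1·3 + 1·1 = 4.

4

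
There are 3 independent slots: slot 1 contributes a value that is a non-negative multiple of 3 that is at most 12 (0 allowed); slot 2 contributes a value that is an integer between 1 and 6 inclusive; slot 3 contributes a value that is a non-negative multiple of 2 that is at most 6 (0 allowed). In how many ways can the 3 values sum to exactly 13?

8

The generating function for the choices is (1 + y³ + y⁶ + y⁹ + y¹²)·(y + y² + y³ + y⁴ + y⁵ + y⁶)·(1 + y² + y⁴ + y⁶); the count is [y¹³].
(1 + y³ + y⁶ + y⁹ + y¹²) has coefficients 1,0,0,1,0,0,1,0,0,1,0,0,1 for degrees 0…12.
(y + y² + y³ + y⁴ + y⁵ + y⁶) has coefficients 0,1,1,1,1,1,1,0,0,0,0,0,0,0 for degrees 0…13.
Finally multiplying by (1 + y² + y⁴ + y⁶), the product of all factors after the first has coefficients 0,1,1,2,2,3,3,3,3,2,2,1,1,0 for degrees 0…13.
[y¹³] = 1·0 + 1·2 + 1·3 + 1·2 + 1·1 = 8.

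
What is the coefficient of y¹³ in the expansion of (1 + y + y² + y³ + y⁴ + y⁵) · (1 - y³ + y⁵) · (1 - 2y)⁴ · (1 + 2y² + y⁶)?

(1 + y + y² + y³ + y⁴ + y⁵) has coefficients 1,1,1,1,1,1 for degrees 0…5.
(1 - y³ + y⁵) has coefficients 1,0,0,-1,0,1,0,0,0,0,0,0,0,0 for degrees 0…13.
Multiplying by (1 - 2y)⁴ gives running coefficients 1,-8,24,-33,24,-23,24,8,-32,16,0,0,0,0 for degrees 0…13.
Finally multiplying by (1 + 2y² + y⁶), the product of all factors after the first has coefficients 1,-8,26,-49,72,-89,73,-46,40,-1,-40,9,24,8 for degrees 0…13.
[y¹³] = 1·8 + 1·24 + 1·9 + 1·(-40) + 1·(-1) + 1·40 = 40.

40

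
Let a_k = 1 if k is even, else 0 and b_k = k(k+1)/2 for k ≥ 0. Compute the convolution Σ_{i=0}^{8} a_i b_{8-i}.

70

This is [x^8] in the product of the two ordinary generating functions.
Σ = 1·36 + 0·28 + 1·21 + 0·15 + 1·10 + 0·6 + 1·3 + 0·1 + 1·0 = 70.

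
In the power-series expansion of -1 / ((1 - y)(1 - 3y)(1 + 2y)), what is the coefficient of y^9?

Partial fractions give a closed form: a_n = (1/6)·1^n + (-9/10)·3^n + (-4/15)·(-2)^n.
At n = 9: a_9 = -17578.

-17578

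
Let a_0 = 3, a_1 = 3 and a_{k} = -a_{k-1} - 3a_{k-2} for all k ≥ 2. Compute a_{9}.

The ordinary generating function has denominator 1 + q + 3q^2.
Iterating the recurrence: a_0,…,a_{9} = 3, 3, -12, 3, 33, -42, -57, 183, -12, -537.

-537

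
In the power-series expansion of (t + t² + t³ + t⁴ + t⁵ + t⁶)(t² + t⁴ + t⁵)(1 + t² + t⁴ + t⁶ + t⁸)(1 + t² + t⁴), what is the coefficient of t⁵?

4

(t + t² + t³ + t⁴ + t⁵ + t⁶) has coefficients 0,1,1,1,1,1 for degrees 0…5.
(t² + t⁴ + t⁵) has coefficients 0,0,1,0,1,1 for degrees 0…5.
Multiplying by (1 + t² + t⁴ + t⁶ + t⁸) gives running coefficients 0,0,1,0,2,1 for degrees 0…5.
Finally multiplying by (1 + t² + t⁴), the product of all factors after the first has coefficients 0,0,1,0,3,1 for degrees 0…5.
[t⁵] = 1·3 + 1·0 + 1·1 + 1·0 + 1·0 = 4.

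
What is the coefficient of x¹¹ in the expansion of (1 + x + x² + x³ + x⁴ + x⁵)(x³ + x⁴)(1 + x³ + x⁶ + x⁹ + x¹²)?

4

(1 + x + x² + x³ + x⁴ + x⁵) has coefficients 1,1,1,1,1,1 for degrees 0…5.
(x³ + x⁴) has coefficients 0,0,0,1,1,0,0,0,0,0,0,0 for degrees 0…11.
Finally multiplying by (1 + x³ + x⁶ + x⁹ + x¹²), the product of all factors after the first has coefficients 0,0,0,1,1,0,1,1,0,1,1,0 for degrees 0…11.
[x¹¹] = 1·0 + 1·1 + 1·1 + 1·0 + 1·1 + 1·1 = 4.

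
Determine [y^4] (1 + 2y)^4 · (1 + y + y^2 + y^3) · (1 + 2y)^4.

1696

(1 + 2y)^4 has coefficients 1,8,24,32,16 for degrees 0…4.
(1 + y + y^2 + y^3) has coefficients 1,1,1,1,0 for degrees 0…4.
Finally multiplying by (1 + 2y)^4, the product of all factors after the first has coefficients 1,9,33,65,80 for degrees 0…4.
[y^4] = 1·80 + 8·65 + 24·33 + 32·9 + 16·1 = 1696.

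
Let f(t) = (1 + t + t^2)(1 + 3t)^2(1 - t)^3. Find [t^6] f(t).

(1 + t + t^2) has coefficients 1,1,1 for degrees 0…2.
(1 + 3t)^2 has coefficients 1,6,9,0,0,0,0 for degrees 0…6.
Finally multiplying by (1 - t)^3, the product of all factors after the first has coefficients 1,3,-6,-10,21,-9,0 for degrees 0…6.
[t^6] = 1·0 + 1·(-9) + 1·21 = 12.

12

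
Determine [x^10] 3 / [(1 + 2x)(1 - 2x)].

Partial fractions give a closed form: a_n = (3/2)·(-2)^n + (3/2)·2^n.
At n = 10: a_10 = 3072.

3072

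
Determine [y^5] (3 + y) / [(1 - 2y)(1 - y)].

220

Partial fractions give a closed form: a_n = (7)·2^n + (-4)·1^n.
At n = 5: a_5 = 220.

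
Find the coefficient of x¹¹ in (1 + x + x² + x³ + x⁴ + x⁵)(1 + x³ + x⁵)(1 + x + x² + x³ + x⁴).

(1 + x + x² + x³ + x⁴ + x⁵) has coefficients 1,1,1,1,1,1 for degrees 0…5.
(1 + x³ + x⁵) has coefficients 1,0,0,1,0,1,0,0,0,0,0,0 for degrees 0…11.
Finally multiplying by (1 + x + x² + x³ + x⁴), the product of all factors after the first has coefficients 1,1,1,2,2,2,2,2,1,1,0,0 for degrees 0…11.
[x¹¹] = 1·0 + 1·0 + 1·1 + 1·1 + 1·2 + 1·2 = 6.

6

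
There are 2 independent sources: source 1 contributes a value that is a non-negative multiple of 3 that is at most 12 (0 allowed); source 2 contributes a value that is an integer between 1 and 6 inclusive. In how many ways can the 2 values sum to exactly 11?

The generating function for the choices is (1 + q³ + q⁶ + q⁹ + q¹²)·(q + q² + q³ + q⁴ + q⁵ + q⁶); the count is [q¹¹].
(1 + q³ + q⁶ + q⁹ + q¹²) has coefficients 1,0,0,1,0,0,1,0,0,1,0,0 for degrees 0…11.
(q + q² + q³ + q⁴ + q⁵ + q⁶) has coefficients 0,1,1,1,1,1,1,0,0,0,0,0 for degrees 0…11.
[q¹¹] = 1·0 + 1·0 + 1·1 + 1·1 = 2.

2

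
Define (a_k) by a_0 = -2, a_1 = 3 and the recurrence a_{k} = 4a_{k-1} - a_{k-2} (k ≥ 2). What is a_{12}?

The ordinary generating function has denominator 1 - 4q + q^2.
Iterating the recurrence: a_0,…,a_{12} = -2, 3, 14, 53, 198, 739, 2758, 10293, 38414, 143363, 535038, 1996789, 7452118.

7452118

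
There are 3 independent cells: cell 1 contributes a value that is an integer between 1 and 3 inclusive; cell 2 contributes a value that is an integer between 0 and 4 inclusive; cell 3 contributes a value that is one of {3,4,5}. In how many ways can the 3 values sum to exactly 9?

8

The generating function for the choices is (t + t^2 + t^3)·(1 + t + t^2 + t^3 + t^4)·(t^3 + t^4 + t^5); the count is [t^9].
(t + t^2 + t^3) has coefficients 0,1,1,1 for degrees 0…3.
(1 + t + t^2 + t^3 + t^4) has coefficients 1,1,1,1,1,0,0,0,0,0 for degrees 0…9.
Finally multiplying by (t^3 + t^4 + t^5), the product of all factors after the first has coefficients 0,0,0,1,2,3,3,3,2,1 for degrees 0…9.
[t^9] = 1·2 + 1·3 + 1·3 = 8.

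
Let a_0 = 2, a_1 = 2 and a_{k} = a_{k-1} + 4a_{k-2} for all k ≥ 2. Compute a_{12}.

99322

The ordinary generating function has denominator 1 - x - 4x^2.
Iterating the recurrence: a_0,…,a_{12} = 2, 2, 10, 18, 58, 130, 362, 882, 2330, 5858, 15178, 38610, 99322.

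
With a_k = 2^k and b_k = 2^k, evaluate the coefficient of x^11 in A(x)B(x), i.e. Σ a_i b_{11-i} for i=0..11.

24576

This is [x^11] in the product of the two ordinary generating functions.
Σ = 1·2048 + 2·1024 + 4·512 + 8·256 + 16·128 + 32·64 + 64·32 + 128·16 + 256·8 + 512·4 + 1024·2 + 2048·1 = 24576.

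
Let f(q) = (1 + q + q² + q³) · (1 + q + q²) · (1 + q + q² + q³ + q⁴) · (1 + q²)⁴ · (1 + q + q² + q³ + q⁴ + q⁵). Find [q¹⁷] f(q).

(1 + q + q² + q³) has coefficients 1,1,1,1 for degrees 0…3.
(1 + q + q²) has coefficients 1,1,1,0,0,0,0,0,0,0,0,0,0,0,0,0,0,0 for degrees 0…17.
Multiplying by (1 + q + q² + q³ + q⁴) gives running coefficients 1,2,3,3,3,2,1,0,0,0,0,0,0,0,0,0,0,0 for degrees 0…17.
Multiplying by (1 + q²)⁴ gives running coefficients 1,2,7,11,21,26,35,34,35,26,21,11,7,2,1,0,0,0 for degrees 0…17.
Finally multiplying by (1 + q + q² + q³ + q⁴ + q⁵), the product of all factors after the first has coefficients 1,3,10,21,42,68,102,134,162,177,177,162,134,102,68,42,21,10 for degrees 0…17.
[q¹⁷] = 1·10 + 1·21 + 1·42 + 1·68 = 141.

141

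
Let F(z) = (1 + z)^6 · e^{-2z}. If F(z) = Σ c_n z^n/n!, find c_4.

-56

The EGF product rule gives c_4 = Σ_{k_1+k_2=4} C(4; k_1,k_2) · ∏ g_i(k_i), where (1+z)^6 gives the falling factorial (6)_k; e^{-2z} gives (-2)^k.
g_1(k) for k = 0…4: 1, 6, 30, 120, 360.
g_2(k) for k = 0…4: 1, -2, 4, -8, 16.
c_4 = Σ_k C(4,k)·g_1(k)·g_2(4−k) = 1·1·16 + 4·6·(-8) + 6·30·4 + 4·120·(-2) + 1·360·1 = 16 − 192 + 720 − 960 + 360 = -56.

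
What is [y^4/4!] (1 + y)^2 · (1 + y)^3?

120

The EGF product rule gives c_4 = Σ_{k_1+k_2=4} C(4; k_1,k_2) · ∏ g_i(k_i), where (1+y)^2 gives the falling factorial (2)_k; (1+y)^3 gives the falling factorial (3)_k.
g_1(k) for k = 0…4: 1, 2, 2, 0, 0.
g_2(k) for k = 0…4: 1, 3, 6, 6, 0.
c_4 = Σ_k C(4,k)·g_1(k)·g_2(4−k) = 4·2·6 + 6·2·6 = 48 + 72 = 120.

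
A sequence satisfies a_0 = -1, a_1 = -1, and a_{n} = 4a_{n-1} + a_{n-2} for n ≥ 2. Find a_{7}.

-6765

The ordinary generating function has denominator 1 - 4z - z^2.
Iterating the recurrence: a_0,…,a_{7} = -1, -1, -5, -21, -89, -377, -1597, -6765.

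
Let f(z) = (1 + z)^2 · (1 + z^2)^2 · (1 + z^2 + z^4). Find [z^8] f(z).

(1 + z)^2 has coefficients 1,2,1 for degrees 0…2.
(1 + z^2)^2 has coefficients 1,0,2,0,1,0,0,0,0 for degrees 0…8.
Finally multiplying by (1 + z^2 + z^4), the product of all factors after the first has coefficients 1,0,3,0,4,0,3,0,1 for degrees 0…8.
[z^8] = 1·1 + 2·0 + 1·3 = 4.

4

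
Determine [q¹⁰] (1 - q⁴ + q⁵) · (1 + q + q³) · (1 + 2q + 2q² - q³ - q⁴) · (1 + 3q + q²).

1

(1 - q⁴ + q⁵) has coefficients 1,0,0,0,-1,1 for degrees 0…5.
(1 + q + q³) has coefficients 1,1,0,1,0,0,0,0,0,0,0 for degrees 0…10.
Multiplying by (1 + 2q + 2q² - q³ - q⁴) gives running coefficients 1,3,4,2,0,1,-1,-1,0,0,0 for degrees 0…10.
Finally multiplying by (1 + 3q + q²), the product of all factors after the first has coefficients 1,6,14,17,10,3,2,-3,-4,-1,0 for degrees 0…10.
[q¹⁰] = 1·0 − 1·2 + 1·3 = 1.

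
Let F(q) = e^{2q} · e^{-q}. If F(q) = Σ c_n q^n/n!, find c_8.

The EGF product rule gives c_8 = Σ_{k_1+k_2=8} C(8; k_1,k_2) · ∏ g_i(k_i), where e^{2q} gives (2)^k; e^{-q} gives (-1)^k.
g_1(k) for k = 0…8: 1, 2, 4, 8, 16, 32, 64, 128, 256.
g_2(k) for k = 0…8: 1, -1, 1, -1, 1, -1, 1, -1, 1.
c_8 = Σ_k C(8,k)·g_1(k)·g_2(8−k) = 1·1·1 + 8·2·(-1) + 28·4·1 + 56·8·(-1) + 70·16·1 + 56·32·(-1) + 28·64·1 + 8·128·(-1) + 1·256·1 = 1 − 16 + 112 − 448 + 1120 − 1792 + 1792 − 1024 + 256 = 1.

1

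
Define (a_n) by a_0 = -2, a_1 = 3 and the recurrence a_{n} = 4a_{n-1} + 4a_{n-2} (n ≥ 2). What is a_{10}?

1635328

The ordinary generating function has denominator 1 - 4x - 4x^2.
Iterating the recurrence: a_0,…,a_{10} = -2, 3, 4, 28, 128, 624, 3008, 14528, 70144, 338688, 1635328.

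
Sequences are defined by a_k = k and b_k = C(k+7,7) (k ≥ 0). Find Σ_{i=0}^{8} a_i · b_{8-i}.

11440

Write out a_i and b_{8-i} for i = 0,…,8 and sum the products.
Σ = 0·6435 + 1·3432 + 2·1716 + 3·792 + 4·330 + 5·120 + 6·36 + 7·8 + 8·1 = 11440.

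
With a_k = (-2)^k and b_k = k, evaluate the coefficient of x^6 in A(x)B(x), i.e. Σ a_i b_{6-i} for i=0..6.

The convolution is the x^6 coefficient of A(x)B(x).
Σ = 1·6 − 2·5 + 4·4 − 8·3 + 16·2 − 32·1 + 64·0 = -12.

-12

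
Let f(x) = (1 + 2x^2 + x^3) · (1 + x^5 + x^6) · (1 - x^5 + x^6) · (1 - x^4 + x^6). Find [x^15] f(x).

3

(1 + 2x^2 + x^3) has coefficients 1,0,2,1 for degrees 0…3.
(1 + x^5 + x^6) has coefficients 1,0,0,0,0,1,1,0,0,0,0,0,0,0,0,0 for degrees 0…15.
Multiplying by (1 - x^5 + x^6) gives running coefficients 1,0,0,0,0,0,2,0,0,0,-1,0,1,0,0,0 for degrees 0…15.
Finally multiplying by (1 - x^4 + x^6), the product of all factors after the first has coefficients 1,0,0,0,-1,0,3,0,0,0,-3,0,3,0,1,0 for degrees 0…15.
[x^15] = 1·0 + 2·0 + 1·3 = 3.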